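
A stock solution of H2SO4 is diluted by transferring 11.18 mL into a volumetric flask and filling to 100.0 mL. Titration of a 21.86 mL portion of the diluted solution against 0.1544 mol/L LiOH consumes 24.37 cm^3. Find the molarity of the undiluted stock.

0.770 M

n(LiOH) = 0.1544 x 0.02437 = 0.003763 mol.
n(H2SO4) in the aliquot = 0.003763 x 1/2 = 0.001881 mol.
[diluted H2SO4] = 0.001881 / 0.02186 = 0.08606 M.
Dilution factor = 100.0/11.18 = 8.945, so [stock] = 0.08606 x 8.945 = 0.770 M.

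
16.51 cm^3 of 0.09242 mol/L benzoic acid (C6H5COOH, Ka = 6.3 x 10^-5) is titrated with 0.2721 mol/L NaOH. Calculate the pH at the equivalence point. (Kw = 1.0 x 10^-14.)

8.52

n(C6H5COOH) = 0.09242 x 0.01651 = 0.001526 mol; V(NaOH) at equivalence = 0.001526/0.2721 = 0.005608 L.
At equivalence all the acid is converted to C6H5COO-; total volume = 0.01651 + 0.005608 = 0.02212 L, so [C6H5COO-] = 0.001526/0.02212 = 0.06899 M.
Kb = Kw/Ka = 1.0e-14 / 6.3 x 10^-5 = 1.59e-10.
[OH^-] = sqrt(Kb x [C6H5COO-]) = sqrt(1.59e-10 x 0.06899) = 3.31e-6 M.
pOH = 5.48, so pH = 14.00 - 5.48 = 8.52.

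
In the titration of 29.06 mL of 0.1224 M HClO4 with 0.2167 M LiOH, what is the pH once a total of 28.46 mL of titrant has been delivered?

n(acid) = 0.1224 x 0.02906 = 0.003557 mol; n(LiOH) added = 0.2167 x 0.02846 = 0.006167 mol.
Base is in excess by 0.006167 - 0.003557 = 0.002610 mol in a total volume of 0.05752 L.
[OH^-] = 0.002610/0.05752 = 0.04538 M, so pOH = 1.34 and pH = 14.00 - 1.34 = 12.66.

12.66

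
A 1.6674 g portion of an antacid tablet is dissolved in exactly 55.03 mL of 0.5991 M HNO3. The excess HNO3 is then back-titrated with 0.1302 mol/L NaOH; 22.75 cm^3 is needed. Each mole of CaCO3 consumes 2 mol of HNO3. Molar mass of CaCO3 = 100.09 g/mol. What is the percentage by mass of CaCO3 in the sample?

90.1%

Total n(HNO3) added = 0.5991 x 0.05503 = 0.03297 mol.
n(NaOH) used = 0.1302 x 0.02275 = 0.002962 mol, which equals the excess n(HNO3).
So n(HNO3) consumed by the sample = 0.03297 - 0.002962 = 0.03001 mol.
n(CaCO3) = 0.03001 / 2 = 0.01500 mol.
mass CaCO3 = 0.01500 x 100.09 = 1.502 g, so %CaCO3 = 1.502/1.6674 x 100 = 90.1%.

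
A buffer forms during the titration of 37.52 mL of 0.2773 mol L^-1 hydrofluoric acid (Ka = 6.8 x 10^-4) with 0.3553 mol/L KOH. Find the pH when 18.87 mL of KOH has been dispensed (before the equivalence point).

3.43

Initial n(HF) = 0.2773 x 0.03752 = 0.01040 mol.
n(KOH) added = 0.3553 x 0.01887 = 0.006705 mol, converting that many moles of HF to F-.
Remaining n(HF) = 0.003700 mol; n(F-) = 0.006705 mol.
By Henderson-Hasselbalch, pH = pKa + log([A^-]/[HA]) = 3.17 + log(0.006705/0.003700) = 3.17 + (+0.26) = 3.43.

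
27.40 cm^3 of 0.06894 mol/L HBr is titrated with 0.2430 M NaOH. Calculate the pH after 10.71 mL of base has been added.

12.27

n(acid) = 0.06894 x 0.02740 = 0.001889 mol; n(NaOH) added = 0.2430 x 0.01071 = 0.002603 mol.
Base is in excess by 0.002603 - 0.001889 = 0.0007136 mol in a total volume of 0.03811 L.
[OH^-] = 0.0007136/0.03811 = 0.01872 M, so pOH = 1.73 and pH = 14.00 - 1.73 = 12.27.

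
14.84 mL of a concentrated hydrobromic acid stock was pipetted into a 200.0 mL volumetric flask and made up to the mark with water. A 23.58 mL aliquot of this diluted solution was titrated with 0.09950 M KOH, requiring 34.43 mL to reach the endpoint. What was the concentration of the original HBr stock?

1.96 M

n(KOH) = 0.09950 x 0.03443 = 0.003426 mol.
n(HBr) in the aliquot = 0.003426 mol.
[diluted HBr] = 0.003426 / 0.02358 = 0.1453 M.
Dilution factor = 200.0/14.84 = 13.48, so [stock] = 0.1453 x 13.48 = 1.96 M.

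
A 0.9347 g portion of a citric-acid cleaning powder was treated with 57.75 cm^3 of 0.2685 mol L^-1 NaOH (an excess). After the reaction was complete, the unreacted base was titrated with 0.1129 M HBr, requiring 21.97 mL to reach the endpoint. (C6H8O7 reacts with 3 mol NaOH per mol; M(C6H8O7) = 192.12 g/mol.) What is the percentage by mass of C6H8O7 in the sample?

Total n(NaOH) added = 0.2685 x 0.05775 = 0.01551 mol.
n(HBr) used = 0.1129 x 0.02197 = 0.002480 mol, which equals the excess n(NaOH).
So n(NaOH) consumed by the sample = 0.01551 - 0.002480 = 0.01303 mol.
n(C6H8O7) = 0.01303 / 3 = 0.004342 mol.
mass C6H8O7 = 0.004342 x 192.12 = 0.8342 g, so %C6H8O7 = 0.8342/0.9347 x 100 = 89.2%.

89.2%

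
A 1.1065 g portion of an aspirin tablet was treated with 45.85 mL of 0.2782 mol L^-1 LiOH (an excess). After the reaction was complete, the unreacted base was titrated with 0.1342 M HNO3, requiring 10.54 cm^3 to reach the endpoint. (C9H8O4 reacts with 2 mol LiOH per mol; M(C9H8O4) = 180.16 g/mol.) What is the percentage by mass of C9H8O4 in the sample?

92.3%

Total n(LiOH) added = 0.2782 x 0.04585 = 0.01276 mol.
n(HNO3) used = 0.1342 x 0.01054 = 0.001414 mol, which equals the excess n(LiOH).
So n(LiOH) consumed by the sample = 0.01276 - 0.001414 = 0.01134 mol.
n(C9H8O4) = 0.01134 / 2 = 0.005671 mol.
mass C9H8O4 = 0.005671 x 180.16 = 1.022 g, so %C9H8O4 = 1.022/1.1065 x 100 = 92.3%.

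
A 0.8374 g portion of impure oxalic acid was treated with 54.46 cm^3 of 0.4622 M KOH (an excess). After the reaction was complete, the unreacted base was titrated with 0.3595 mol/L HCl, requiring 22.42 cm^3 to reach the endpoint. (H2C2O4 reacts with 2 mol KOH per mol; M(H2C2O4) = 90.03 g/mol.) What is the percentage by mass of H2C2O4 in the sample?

Total n(KOH) added = 0.4622 x 0.05446 = 0.02517 mol.
n(HCl) used = 0.3595 x 0.02242 = 0.008060 mol, which equals the excess n(KOH).
So n(KOH) consumed by the sample = 0.02517 - 0.008060 = 0.01711 mol.
n(H2C2O4) = 0.01711 / 2 = 0.008556 mol.
mass H2C2O4 = 0.008556 x 90.03 = 0.7703 g, so %H2C2O4 = 0.7703/0.8374 x 100 = 92.0%.

92.0%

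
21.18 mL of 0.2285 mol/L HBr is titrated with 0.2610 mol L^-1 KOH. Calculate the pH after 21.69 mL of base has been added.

12.28

n(acid) = 0.2285 x 0.02118 = 0.004840 mol; n(KOH) added = 0.2610 x 0.02169 = 0.005661 mol.
Base is in excess by 0.005661 - 0.004840 = 0.0008215 mol in a total volume of 0.04287 L.
[OH^-] = 0.0008215/0.04287 = 0.01916 M, so pOH = 1.72 and pH = 14.00 - 1.72 = 12.28.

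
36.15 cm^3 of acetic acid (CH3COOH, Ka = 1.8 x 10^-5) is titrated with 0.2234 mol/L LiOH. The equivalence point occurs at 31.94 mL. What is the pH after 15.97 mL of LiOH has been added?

4.74

15.97 mL is exactly half the equivalence volume (31.94/2), i.e. the half-equivalence point.
There, n(HA) = n(A^-), so pH = pKa = -log(1.8 x 10^-5) = 4.74.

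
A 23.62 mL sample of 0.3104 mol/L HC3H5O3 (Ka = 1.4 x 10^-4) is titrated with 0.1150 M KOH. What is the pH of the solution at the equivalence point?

8.39

n(HC3H5O3) = 0.3104 x 0.02362 = 0.007332 mol; V(KOH) at equivalence = 0.007332/0.1150 = 0.06375 L.
At equivalence all the acid is converted to C3H5O3-; total volume = 0.02362 + 0.06375 = 0.08737 L, so [C3H5O3-] = 0.007332/0.08737 = 0.08391 M.
Kb = Kw/Ka = 1.0e-14 / 1.4 x 10^-4 = 7.14e-11.
[OH^-] = sqrt(Kb x [C3H5O3-]) = sqrt(7.14e-11 x 0.08391) = 2.45e-6 M.
pOH = 5.61, so pH = 14.00 - 5.61 = 8.39.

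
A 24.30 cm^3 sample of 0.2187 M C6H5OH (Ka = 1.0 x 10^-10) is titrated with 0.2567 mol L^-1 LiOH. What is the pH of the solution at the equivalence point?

n(C6H5OH) = 0.2187 x 0.02430 = 0.005314 mol; V(LiOH) at equivalence = 0.005314/0.2567 = 0.02070 L.
At equivalence all the acid is converted to C6H5O-; total volume = 0.02430 + 0.02070 = 0.04500 L, so [C6H5O-] = 0.005314/0.04500 = 0.1181 M.
Kb = Kw/Ka = 1.0e-14 / 1.0 x 10^-10 = 0.000100.
[OH^-] = sqrt(Kb x [C6H5O-]) = sqrt(0.000100 x 0.1181) = 0.00344 M.
pOH = 2.46, so pH = 14.00 - 2.46 = 11.54.

11.54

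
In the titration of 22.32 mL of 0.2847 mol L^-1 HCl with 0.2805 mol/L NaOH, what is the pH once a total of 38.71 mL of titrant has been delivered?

12.87

n(acid) = 0.2847 x 0.02232 = 0.006355 mol; n(NaOH) added = 0.2805 x 0.03871 = 0.01086 mol.
Base is in excess by 0.01086 - 0.006355 = 0.004504 mol in a total volume of 0.06103 L.
[OH^-] = 0.004504/0.06103 = 0.07379 M, so pOH = 1.13 and pH = 14.00 - 1.13 = 12.87.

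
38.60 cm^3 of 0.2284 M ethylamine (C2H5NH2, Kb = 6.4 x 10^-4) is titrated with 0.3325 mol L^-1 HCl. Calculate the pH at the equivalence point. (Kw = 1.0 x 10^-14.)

n(C2H5NH2) = 0.2284 x 0.03860 = 0.008816 mol; V(HCl) at equivalence = 0.008816/0.3325 = 0.02652 L.
At equivalence the base is fully converted to C2H5NH3+; total volume = 0.06512 L, so [C2H5NH3+] = 0.008816/0.06512 = 0.1354 M.
Ka(C2H5NH3+) = Kw/Kb = 1.0e-14 / 6.4 x 10^-4 = 1.56e-11.
[H^+] = sqrt(Ka x [C2H5NH3+]) = sqrt(1.56e-11 x 0.1354) = 1.45e-6 M.
pH = -log(1.45e-6) = 5.84.

5.84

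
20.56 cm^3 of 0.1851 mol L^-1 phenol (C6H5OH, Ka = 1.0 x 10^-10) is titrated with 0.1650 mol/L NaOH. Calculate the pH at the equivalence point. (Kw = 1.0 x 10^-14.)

11.47

n(C6H5OH) = 0.1851 x 0.02056 = 0.003806 mol; V(NaOH) at equivalence = 0.003806/0.1650 = 0.02306 L.
At equivalence all the acid is converted to C6H5O-; total volume = 0.02056 + 0.02306 = 0.04362 L, so [C6H5O-] = 0.003806/0.04362 = 0.08724 M.
Kb = Kw/Ka = 1.0e-14 / 1.0 x 10^-10 = 0.000100.
[OH^-] = sqrt(Kb x [C6H5O-]) = sqrt(0.000100 x 0.08724) = 0.00295 M.
pOH = 2.53, so pH = 14.00 - 2.53 = 11.47.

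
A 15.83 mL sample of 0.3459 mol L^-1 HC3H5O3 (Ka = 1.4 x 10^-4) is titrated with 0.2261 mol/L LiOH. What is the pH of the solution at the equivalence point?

n(HC3H5O3) = 0.3459 x 0.01583 = 0.005476 mol; V(LiOH) at equivalence = 0.005476/0.2261 = 0.02422 L.
At equivalence all the acid is converted to C3H5O3-; total volume = 0.01583 + 0.02422 = 0.04005 L, so [C3H5O3-] = 0.005476/0.04005 = 0.1367 M.
Kb = Kw/Ka = 1.0e-14 / 1.4 x 10^-4 = 7.14e-11.
[OH^-] = sqrt(Kb x [C3H5O3-]) = sqrt(7.14e-11 x 0.1367) = 3.13e-6 M.
pOH = 5.51, so pH = 14.00 - 5.51 = 8.49.

8.49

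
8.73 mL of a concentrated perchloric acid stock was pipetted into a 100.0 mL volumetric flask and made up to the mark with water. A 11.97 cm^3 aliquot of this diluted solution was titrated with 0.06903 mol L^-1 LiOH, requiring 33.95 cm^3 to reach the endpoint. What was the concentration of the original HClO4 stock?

n(LiOH) = 0.06903 x 0.03395 = 0.002344 mol.
n(HClO4) in the aliquot = 0.002344 mol.
[diluted HClO4] = 0.002344 / 0.01197 = 0.1958 M.
Dilution factor = 100.0/8.730 = 11.45, so [stock] = 0.1958 x 11.45 = 2.24 M.

2.24 M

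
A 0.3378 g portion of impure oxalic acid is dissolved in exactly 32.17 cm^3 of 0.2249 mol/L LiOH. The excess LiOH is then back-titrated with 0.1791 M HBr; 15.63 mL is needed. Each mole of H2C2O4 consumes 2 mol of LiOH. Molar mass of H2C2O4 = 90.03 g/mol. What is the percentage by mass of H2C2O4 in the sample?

Total n(LiOH) added = 0.2249 x 0.03217 = 0.007235 mol.
n(HBr) used = 0.1791 x 0.01563 = 0.002799 mol, which equals the excess n(LiOH).
So n(LiOH) consumed by the sample = 0.007235 - 0.002799 = 0.004436 mol.
n(H2C2O4) = 0.004436 / 2 = 0.002218 mol.
mass H2C2O4 = 0.002218 x 90.03 = 0.1997 g, so %H2C2O4 = 0.1997/0.3378 x 100 = 59.1%.

59.1%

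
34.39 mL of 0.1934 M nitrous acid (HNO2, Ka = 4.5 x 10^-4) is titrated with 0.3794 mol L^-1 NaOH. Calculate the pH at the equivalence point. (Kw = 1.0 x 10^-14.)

n(HNO2) = 0.1934 x 0.03439 = 0.006651 mol; V(NaOH) at equivalence = 0.006651/0.3794 = 0.01753 L.
At equivalence all the acid is converted to NO2-; total volume = 0.03439 + 0.01753 = 0.05192 L, so [NO2-] = 0.006651/0.05192 = 0.1281 M.
Kb = Kw/Ka = 1.0e-14 / 4.5 x 10^-4 = 2.22e-11.
[OH^-] = sqrt(Kb x [NO2-]) = sqrt(2.22e-11 x 0.1281) = 1.69e-6 M.
pOH = 5.77, so pH = 14.00 - 5.77 = 8.23.

8.23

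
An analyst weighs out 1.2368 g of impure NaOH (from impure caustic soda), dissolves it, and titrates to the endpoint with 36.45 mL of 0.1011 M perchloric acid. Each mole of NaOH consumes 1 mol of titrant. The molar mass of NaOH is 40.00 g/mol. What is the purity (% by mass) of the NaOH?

11.9%

n(HClO4) = 0.1011 x 0.03645 = 0.003685 mol.
n(NaOH) = 0.003685 / 1 = 0.003685 mol.
mass of NaOH = 0.003685 x 40.00 = 0.1474 g.
% purity = 0.1474 / 1.2368 x 100 = 11.9%.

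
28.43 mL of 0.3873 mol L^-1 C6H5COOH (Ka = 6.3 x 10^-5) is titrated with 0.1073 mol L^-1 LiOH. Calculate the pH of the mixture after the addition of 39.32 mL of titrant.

3.99

Initial n(C6H5COOH) = 0.3873 x 0.02843 = 0.01101 mol.
n(LiOH) added = 0.1073 x 0.03932 = 0.004219 mol, converting that many moles of C6H5COOH to C6H5COO-.
Remaining n(C6H5COOH) = 0.006792 mol; n(C6H5COO-) = 0.004219 mol.
By Henderson-Hasselbalch, pH = pKa + log([A^-]/[HA]) = 4.20 + log(0.004219/0.006792) = 4.20 + (-0.21) = 3.99.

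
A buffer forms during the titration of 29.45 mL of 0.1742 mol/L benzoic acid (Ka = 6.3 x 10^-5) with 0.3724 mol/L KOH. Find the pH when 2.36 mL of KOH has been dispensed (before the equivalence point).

Initial n(C6H5COOH) = 0.1742 x 0.02945 = 0.005130 mol.
n(KOH) added = 0.3724 x 0.002360 = 0.0008789 mol, converting that many moles of C6H5COOH to C6H5COO-.
Remaining n(C6H5COOH) = 0.004251 mol; n(C6H5COO-) = 0.0008789 mol.
By Henderson-Hasselbalch, pH = pKa + log([A^-]/[HA]) = 4.20 + log(0.0008789/0.004251) = 4.20 + (-0.68) = 3.52.

3.52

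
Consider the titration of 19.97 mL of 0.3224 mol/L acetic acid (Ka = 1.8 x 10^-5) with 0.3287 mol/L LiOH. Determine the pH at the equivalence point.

8.98

n(CH3COOH) = 0.3224 x 0.01997 = 0.006438 mol; V(LiOH) at equivalence = 0.006438/0.3287 = 0.01959 L.
At equivalence all the acid is converted to CH3COO-; total volume = 0.01997 + 0.01959 = 0.03956 L, so [CH3COO-] = 0.006438/0.03956 = 0.1628 M.
Kb = Kw/Ka = 1.0e-14 / 1.8 x 10^-5 = 5.56e-10.
[OH^-] = sqrt(Kb x [CH3COO-]) = sqrt(5.56e-10 x 0.1628) = 9.51e-6 M.
pOH = 5.02, so pH = 14.00 - 5.02 = 8.98.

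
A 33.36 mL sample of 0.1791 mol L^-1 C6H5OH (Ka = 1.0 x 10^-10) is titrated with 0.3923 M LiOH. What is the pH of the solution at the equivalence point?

n(C6H5OH) = 0.1791 x 0.03336 = 0.005975 mol; V(LiOH) at equivalence = 0.005975/0.3923 = 0.01523 L.
At equivalence all the acid is converted to C6H5O-; total volume = 0.03336 + 0.01523 = 0.04859 L, so [C6H5O-] = 0.005975/0.04859 = 0.1230 M.
Kb = Kw/Ka = 1.0e-14 / 1.0 x 10^-10 = 0.000100.
[OH^-] = sqrt(Kb x [C6H5O-]) = sqrt(0.000100 x 0.1230) = 0.00351 M.
pOH = 2.46, so pH = 14.00 - 2.46 = 11.54.

11.54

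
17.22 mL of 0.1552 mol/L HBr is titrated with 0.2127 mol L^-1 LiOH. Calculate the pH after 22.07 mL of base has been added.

n(acid) = 0.1552 x 0.01722 = 0.002673 mol; n(LiOH) added = 0.2127 x 0.02207 = 0.004694 mol.
Base is in excess by 0.004694 - 0.002673 = 0.002022 mol in a total volume of 0.03929 L.
[OH^-] = 0.002022/0.03929 = 0.05146 M, so pOH = 1.29 and pH = 14.00 - 1.29 = 12.71.

12.71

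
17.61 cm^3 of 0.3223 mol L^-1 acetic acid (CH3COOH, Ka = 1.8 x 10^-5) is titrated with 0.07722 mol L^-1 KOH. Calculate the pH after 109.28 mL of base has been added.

12.34

n(acid) = 0.3223 x 0.01761 = 0.005676 mol; n(KOH) added = 0.07722 x 0.1093 = 0.008439 mol.
Base is in excess by 0.008439 - 0.005676 = 0.002763 mol in a total volume of 0.1269 L.
[OH^-] = 0.002763/0.1269 = 0.02177 M, so pOH = 1.66 and pH = 14.00 - 1.66 = 12.34.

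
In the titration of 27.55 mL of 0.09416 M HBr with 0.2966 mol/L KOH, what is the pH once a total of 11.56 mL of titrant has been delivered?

12.33

n(acid) = 0.09416 x 0.02755 = 0.002594 mol; n(KOH) added = 0.2966 x 0.01156 = 0.003429 mol.
Base is in excess by 0.003429 - 0.002594 = 0.0008346 mol in a total volume of 0.03911 L.
[OH^-] = 0.0008346/0.03911 = 0.02134 M, so pOH = 1.67 and pH = 14.00 - 1.67 = 12.33.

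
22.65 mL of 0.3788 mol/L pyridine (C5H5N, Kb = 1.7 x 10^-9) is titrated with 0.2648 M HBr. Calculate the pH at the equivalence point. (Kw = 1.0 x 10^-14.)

n(C5H5N) = 0.3788 x 0.02265 = 0.008580 mol; V(HBr) at equivalence = 0.008580/0.2648 = 0.03240 L.
At equivalence the base is fully converted to C5H5NH+; total volume = 0.05505 L, so [C5H5NH+] = 0.008580/0.05505 = 0.1559 M.
Ka(C5H5NH+) = Kw/Kb = 1.0e-14 / 1.7 x 10^-9 = 5.88e-6.
[H^+] = sqrt(Ka x [C5H5NH+]) = sqrt(5.88e-6 x 0.1559) = 0.000957 M.
pH = -log(0.000957) = 3.02.

3.02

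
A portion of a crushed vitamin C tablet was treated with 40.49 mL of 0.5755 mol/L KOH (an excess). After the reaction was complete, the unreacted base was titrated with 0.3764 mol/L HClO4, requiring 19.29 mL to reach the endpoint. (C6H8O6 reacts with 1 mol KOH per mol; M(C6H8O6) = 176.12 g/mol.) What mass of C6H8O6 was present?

2.83 g

Total n(KOH) added = 0.5755 x 0.04049 = 0.02330 mol.
n(HClO4) used = 0.3764 x 0.01929 = 0.007261 mol, which equals the excess n(KOH).
So n(KOH) consumed by the sample = 0.02330 - 0.007261 = 0.01604 mol.
n(C6H8O6) = 0.01604 / 1 = 0.01604 mol.
mass = 0.01604 mol x 176.12 g/mol = 2.83 g.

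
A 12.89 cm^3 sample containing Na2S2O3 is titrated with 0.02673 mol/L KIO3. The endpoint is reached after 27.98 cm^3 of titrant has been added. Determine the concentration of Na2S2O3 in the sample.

n(KIO3) = 0.02673 x 0.02798 = 0.0007479 mol.
From the balanced equation, 1 mol KIO3 reacts with 6 mol Na2S2O3, so n(Na2S2O3) = 0.0007479 x 6/1 = 0.004487 mol.
[Na2S2O3] = 0.004487 / 0.01289 L = 0.348 M.

0.348 M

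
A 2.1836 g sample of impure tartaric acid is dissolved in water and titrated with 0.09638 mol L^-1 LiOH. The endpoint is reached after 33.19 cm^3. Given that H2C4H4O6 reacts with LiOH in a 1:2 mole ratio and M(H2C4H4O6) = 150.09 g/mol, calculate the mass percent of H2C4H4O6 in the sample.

11.0%

n(LiOH) = 0.09638 x 0.03319 = 0.003199 mol.
n(H2C4H4O6) = 0.003199 / 2 = 0.001599 mol.
mass of H2C4H4O6 = 0.001599 x 150.09 = 0.2401 g.
% purity = 0.2401 / 2.1836 x 100 = 11.0%.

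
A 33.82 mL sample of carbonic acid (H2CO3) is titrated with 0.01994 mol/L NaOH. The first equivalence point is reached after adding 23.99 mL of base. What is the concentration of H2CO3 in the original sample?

n(NaOH) = 0.01994 x 0.02399 = 0.0004784 mol.
At the first equivalence point, 1 mol OH^- react per mol H2CO3, so n(H2CO3) = 0.0004784 / 1 = 0.0004784 mol.
[H2CO3] = 0.0004784 / 0.03382 L = 0.0141 M.

0.0141 M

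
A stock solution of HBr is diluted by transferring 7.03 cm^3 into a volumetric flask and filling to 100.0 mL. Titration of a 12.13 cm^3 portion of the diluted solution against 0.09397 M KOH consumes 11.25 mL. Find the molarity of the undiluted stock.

n(KOH) = 0.09397 x 0.01125 = 0.001057 mol.
n(HBr) in the aliquot = 0.001057 mol.
[diluted HBr] = 0.001057 / 0.01213 = 0.08715 M.
Dilution factor = 100.0/7.030 = 14.22, so [stock] = 0.08715 x 14.22 = 1.24 M.

1.24 M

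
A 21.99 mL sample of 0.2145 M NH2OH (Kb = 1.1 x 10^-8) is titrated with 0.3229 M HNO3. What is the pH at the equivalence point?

n(NH2OH) = 0.2145 x 0.02199 = 0.004717 mol; V(HNO3) at equivalence = 0.004717/0.3229 = 0.01461 L.
At equivalence the base is fully converted to NH3OH+; total volume = 0.03660 L, so [NH3OH+] = 0.004717/0.03660 = 0.1289 M.
Ka(NH3OH+) = Kw/Kb = 1.0e-14 / 1.1 x 10^-8 = 9.09e-7.
[H^+] = sqrt(Ka x [NH3OH+]) = sqrt(9.09e-7 x 0.1289) = 0.000342 M.
pH = -log(0.000342) = 3.47.

3.47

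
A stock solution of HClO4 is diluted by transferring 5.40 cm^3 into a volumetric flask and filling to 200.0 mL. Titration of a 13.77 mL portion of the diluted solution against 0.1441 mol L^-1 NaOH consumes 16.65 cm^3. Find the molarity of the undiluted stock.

6.45 M

n(NaOH) = 0.1441 x 0.01665 = 0.002399 mol.
n(HClO4) in the aliquot = 0.002399 mol.
[diluted HClO4] = 0.002399 / 0.01377 = 0.1742 M.
Dilution factor = 200.0/5.400 = 37.04, so [stock] = 0.1742 x 37.04 = 6.45 M.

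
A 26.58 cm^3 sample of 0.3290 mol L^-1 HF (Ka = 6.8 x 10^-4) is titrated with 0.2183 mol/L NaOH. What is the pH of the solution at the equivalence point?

8.14

n(HF) = 0.3290 x 0.02658 = 0.008745 mol; V(NaOH) at equivalence = 0.008745/0.2183 = 0.04006 L.
At equivalence all the acid is converted to F-; total volume = 0.02658 + 0.04006 = 0.06664 L, so [F-] = 0.008745/0.06664 = 0.1312 M.
Kb = Kw/Ka = 1.0e-14 / 6.8 x 10^-4 = 1.47e-11.
[OH^-] = sqrt(Kb x [F-]) = sqrt(1.47e-11 x 0.1312) = 1.39e-6 M.
pOH = 5.86, so pH = 14.00 - 5.86 = 8.14.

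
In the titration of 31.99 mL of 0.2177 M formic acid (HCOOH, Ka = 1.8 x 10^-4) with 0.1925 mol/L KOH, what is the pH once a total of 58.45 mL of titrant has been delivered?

12.68

n(acid) = 0.2177 x 0.03199 = 0.006964 mol; n(KOH) added = 0.1925 x 0.05845 = 0.01125 mol.
Base is in excess by 0.01125 - 0.006964 = 0.004287 mol in a total volume of 0.09044 L.
[OH^-] = 0.004287/0.09044 = 0.04741 M, so pOH = 1.32 and pH = 14.00 - 1.32 = 12.68.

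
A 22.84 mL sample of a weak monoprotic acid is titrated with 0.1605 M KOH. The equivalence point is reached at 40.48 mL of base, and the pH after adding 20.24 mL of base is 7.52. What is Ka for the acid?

20.24 mL is half of the equivalence volume, so this is the half-equivalence point where [HA] = [A^-].
At half-equivalence pH = pKa, so pKa = 7.52.
Ka = 10^(-7.52) = 3.0 x 10^-8.

3.0 x 10^-8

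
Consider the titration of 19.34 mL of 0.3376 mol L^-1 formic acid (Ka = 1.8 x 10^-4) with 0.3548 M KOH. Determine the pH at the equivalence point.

8.49

n(HCOOH) = 0.3376 x 0.01934 = 0.006529 mol; V(KOH) at equivalence = 0.006529/0.3548 = 0.01840 L.
At equivalence all the acid is converted to HCOO-; total volume = 0.01934 + 0.01840 = 0.03774 L, so [HCOO-] = 0.006529/0.03774 = 0.1730 M.
Kb = Kw/Ka = 1.0e-14 / 1.8 x 10^-4 = 5.56e-11.
[OH^-] = sqrt(Kb x [HCOO-]) = sqrt(5.56e-11 x 0.1730) = 3.10e-6 M.
pOH = 5.51, so pH = 14.00 - 5.51 = 8.49.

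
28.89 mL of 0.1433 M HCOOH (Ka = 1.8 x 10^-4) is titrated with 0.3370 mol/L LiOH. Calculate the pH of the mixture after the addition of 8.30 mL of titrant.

Initial n(HCOOH) = 0.1433 x 0.02889 = 0.004140 mol.
n(LiOH) added = 0.3370 x 0.008300 = 0.002797 mol, converting that many moles of HCOOH to HCOO-.
Remaining n(HCOOH) = 0.001343 mol; n(HCOO-) = 0.002797 mol.
By Henderson-Hasselbalch, pH = pKa + log([A^-]/[HA]) = 3.74 + log(0.002797/0.001343) = 3.74 + (+0.32) = 4.06.

4.06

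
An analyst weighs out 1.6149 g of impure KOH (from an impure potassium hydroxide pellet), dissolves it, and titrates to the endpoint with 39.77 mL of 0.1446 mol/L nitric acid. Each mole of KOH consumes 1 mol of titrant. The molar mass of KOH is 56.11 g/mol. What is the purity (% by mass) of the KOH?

20.0%

n(HNO3) = 0.1446 x 0.03977 = 0.005751 mol.
n(KOH) = 0.005751 / 1 = 0.005751 mol.
mass of KOH = 0.005751 x 56.11 = 0.3227 g.
% purity = 0.3227 / 1.6149 x 100 = 20.0%.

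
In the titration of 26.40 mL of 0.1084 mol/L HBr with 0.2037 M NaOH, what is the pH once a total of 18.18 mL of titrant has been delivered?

12.28

n(acid) = 0.1084 x 0.02640 = 0.002862 mol; n(NaOH) added = 0.2037 x 0.01818 = 0.003703 mol.
Base is in excess by 0.003703 - 0.002862 = 0.0008415 mol in a total volume of 0.04458 L.
[OH^-] = 0.0008415/0.04458 = 0.01888 M, so pOH = 1.72 and pH = 14.00 - 1.72 = 12.28.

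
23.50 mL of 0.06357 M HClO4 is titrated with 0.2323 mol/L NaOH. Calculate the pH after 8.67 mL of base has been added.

n(acid) = 0.06357 x 0.02350 = 0.001494 mol; n(NaOH) added = 0.2323 x 0.008670 = 0.002014 mol.
Base is in excess by 0.002014 - 0.001494 = 0.0005201 mol in a total volume of 0.03217 L.
[OH^-] = 0.0005201/0.03217 = 0.01617 M, so pOH = 1.79 and pH = 14.00 - 1.79 = 12.21.

12.21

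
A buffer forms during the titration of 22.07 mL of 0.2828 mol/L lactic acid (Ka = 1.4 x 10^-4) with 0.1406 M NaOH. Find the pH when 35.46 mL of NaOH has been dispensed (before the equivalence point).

Initial n(HC3H5O3) = 0.2828 x 0.02207 = 0.006241 mol.
n(NaOH) added = 0.1406 x 0.03546 = 0.004986 mol, converting that many moles of HC3H5O3 to C3H5O3-.
Remaining n(HC3H5O3) = 0.001256 mol; n(C3H5O3-) = 0.004986 mol.
By Henderson-Hasselbalch, pH = pKa + log([A^-]/[HA]) = 3.85 + log(0.004986/0.001256) = 3.85 + (+0.60) = 4.45.

4.45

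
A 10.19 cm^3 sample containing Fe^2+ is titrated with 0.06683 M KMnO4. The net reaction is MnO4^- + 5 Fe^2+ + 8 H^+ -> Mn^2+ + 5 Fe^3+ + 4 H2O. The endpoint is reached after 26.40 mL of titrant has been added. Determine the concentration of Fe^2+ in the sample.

0.866 M

n(KMnO4) = 0.06683 x 0.02640 = 0.001764 mol.
From the balanced equation, 1 mol KMnO4 reacts with 5 mol Fe^2+, so n(Fe^2+) = 0.001764 x 5/1 = 0.008822 mol.
[Fe^2+] = 0.008822 / 0.01019 L = 0.866 M.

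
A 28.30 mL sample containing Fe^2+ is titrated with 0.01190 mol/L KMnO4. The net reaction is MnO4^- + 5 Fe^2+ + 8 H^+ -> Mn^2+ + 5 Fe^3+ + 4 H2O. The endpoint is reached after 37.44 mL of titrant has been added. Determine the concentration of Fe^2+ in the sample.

n(KMnO4) = 0.01190 x 0.03744 = 0.0004455 mol.
From the balanced equation, 1 mol KMnO4 reacts with 5 mol Fe^2+, so n(Fe^2+) = 0.0004455 x 5/1 = 0.002228 mol.
[Fe^2+] = 0.002228 / 0.02830 L = 0.0787 M.

0.0787 M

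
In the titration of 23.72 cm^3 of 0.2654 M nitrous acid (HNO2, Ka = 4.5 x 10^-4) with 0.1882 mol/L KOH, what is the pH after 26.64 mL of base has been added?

Initial n(HNO2) = 0.2654 x 0.02372 = 0.006295 mol.
n(KOH) added = 0.1882 x 0.02664 = 0.005014 mol, converting that many moles of HNO2 to NO2-.
Remaining n(HNO2) = 0.001282 mol; n(NO2-) = 0.005014 mol.
By Henderson-Hasselbalch, pH = pKa + log([A^-]/[HA]) = 3.35 + log(0.005014/0.001282) = 3.35 + (+0.59) = 3.94.

3.94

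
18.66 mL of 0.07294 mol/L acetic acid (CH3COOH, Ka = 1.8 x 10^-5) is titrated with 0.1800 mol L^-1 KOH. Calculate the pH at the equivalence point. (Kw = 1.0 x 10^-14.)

n(CH3COOH) = 0.07294 x 0.01866 = 0.001361 mol; V(KOH) at equivalence = 0.001361/0.1800 = 0.007561 L.
At equivalence all the acid is converted to CH3COO-; total volume = 0.01866 + 0.007561 = 0.02622 L, so [CH3COO-] = 0.001361/0.02622 = 0.05191 M.
Kb = Kw/Ka = 1.0e-14 / 1.8 x 10^-5 = 5.56e-10.
[OH^-] = sqrt(Kb x [CH3COO-]) = sqrt(5.56e-10 x 0.05191) = 5.37e-6 M.
pOH = 5.27, so pH = 14.00 - 5.27 = 8.73.

8.73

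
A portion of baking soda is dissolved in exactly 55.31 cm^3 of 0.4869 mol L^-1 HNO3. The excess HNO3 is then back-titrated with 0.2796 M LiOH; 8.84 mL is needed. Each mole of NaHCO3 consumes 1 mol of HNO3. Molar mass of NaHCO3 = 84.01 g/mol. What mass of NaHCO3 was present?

Total n(HNO3) added = 0.4869 x 0.05531 = 0.02693 mol.
n(LiOH) used = 0.2796 x 0.008840 = 0.002472 mol, which equals the excess n(HNO3).
So n(HNO3) consumed by the sample = 0.02693 - 0.002472 = 0.02446 mol.
n(NaHCO3) = 0.02446 / 1 = 0.02446 mol.
mass = 0.02446 mol x 84.01 g/mol = 2.05 g.

2.05 g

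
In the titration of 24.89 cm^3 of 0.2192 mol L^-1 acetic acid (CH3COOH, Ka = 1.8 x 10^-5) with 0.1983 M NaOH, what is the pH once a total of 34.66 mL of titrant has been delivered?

12.38

n(acid) = 0.2192 x 0.02489 = 0.005456 mol; n(NaOH) added = 0.1983 x 0.03466 = 0.006873 mol.
Base is in excess by 0.006873 - 0.005456 = 0.001417 mol in a total volume of 0.05955 L.
[OH^-] = 0.001417/0.05955 = 0.02380 M, so pOH = 1.62 and pH = 14.00 - 1.62 = 12.38.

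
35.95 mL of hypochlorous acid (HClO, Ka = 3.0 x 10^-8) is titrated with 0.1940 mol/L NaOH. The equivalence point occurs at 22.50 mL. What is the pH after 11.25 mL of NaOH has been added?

11.25 mL is exactly half the equivalence volume (22.50/2), i.e. the half-equivalence point.
There, n(HA) = n(A^-), so pH = pKa = -log(3.0 x 10^-8) = 7.52.

7.52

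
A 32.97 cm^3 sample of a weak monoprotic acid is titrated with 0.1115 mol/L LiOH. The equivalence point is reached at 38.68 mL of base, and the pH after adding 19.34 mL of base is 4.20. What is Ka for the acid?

6.3 x 10^-5

19.34 mL is half of the equivalence volume, so this is the half-equivalence point where [HA] = [A^-].
At half-equivalence pH = pKa, so pKa = 4.20.
Ka = 10^(-4.20) = 6.3 x 10^-5.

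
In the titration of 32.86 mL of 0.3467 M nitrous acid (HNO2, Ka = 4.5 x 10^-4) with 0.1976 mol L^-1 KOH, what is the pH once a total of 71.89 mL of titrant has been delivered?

n(acid) = 0.3467 x 0.03286 = 0.01139 mol; n(KOH) added = 0.1976 x 0.07189 = 0.01421 mol.
Base is in excess by 0.01421 - 0.01139 = 0.002813 mol in a total volume of 0.1047 L.
[OH^-] = 0.002813/0.1047 = 0.02685 M, so pOH = 1.57 and pH = 14.00 - 1.57 = 12.43.

12.43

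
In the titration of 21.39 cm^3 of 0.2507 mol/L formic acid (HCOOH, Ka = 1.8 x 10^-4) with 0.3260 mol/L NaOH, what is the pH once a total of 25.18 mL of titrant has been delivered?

12.79

n(acid) = 0.2507 x 0.02139 = 0.005362 mol; n(NaOH) added = 0.3260 x 0.02518 = 0.008209 mol.
Base is in excess by 0.008209 - 0.005362 = 0.002846 mol in a total volume of 0.04657 L.
[OH^-] = 0.002846/0.04657 = 0.06112 M, so pOH = 1.21 and pH = 14.00 - 1.21 = 12.79.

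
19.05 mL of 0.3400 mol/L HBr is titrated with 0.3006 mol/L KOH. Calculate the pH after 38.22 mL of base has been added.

12.94

n(acid) = 0.3400 x 0.01905 = 0.006477 mol; n(KOH) added = 0.3006 x 0.03822 = 0.01149 mol.
Base is in excess by 0.01149 - 0.006477 = 0.005012 mol in a total volume of 0.05727 L.
[OH^-] = 0.005012/0.05727 = 0.08751 M, so pOH = 1.06 and pH = 14.00 - 1.06 = 12.94.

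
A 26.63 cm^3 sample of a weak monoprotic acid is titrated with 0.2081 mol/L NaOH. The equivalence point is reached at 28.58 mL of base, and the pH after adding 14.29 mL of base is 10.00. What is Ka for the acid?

14.29 mL is half of the equivalence volume, so this is the half-equivalence point where [HA] = [A^-].
At half-equivalence pH = pKa, so pKa = 10.00.
Ka = 10^(-10.00) = 1.0 x 10^-10.

1.0 x 10^-10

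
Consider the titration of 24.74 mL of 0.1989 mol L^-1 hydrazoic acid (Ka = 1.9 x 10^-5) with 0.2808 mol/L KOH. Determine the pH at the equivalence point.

8.89

n(HN3) = 0.1989 x 0.02474 = 0.004921 mol; V(KOH) at equivalence = 0.004921/0.2808 = 0.01752 L.
At equivalence all the acid is converted to N3-; total volume = 0.02474 + 0.01752 = 0.04226 L, so [N3-] = 0.004921/0.04226 = 0.1164 M.
Kb = Kw/Ka = 1.0e-14 / 1.9 x 10^-5 = 5.26e-10.
[OH^-] = sqrt(Kb x [N3-]) = sqrt(5.26e-10 x 0.1164) = 7.83e-6 M.
pOH = 5.11, so pH = 14.00 - 5.11 = 8.89.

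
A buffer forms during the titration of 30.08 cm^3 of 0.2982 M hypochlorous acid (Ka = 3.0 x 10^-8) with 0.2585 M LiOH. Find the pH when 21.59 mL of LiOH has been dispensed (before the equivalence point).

Initial n(HClO) = 0.2982 x 0.03008 = 0.008970 mol.
n(LiOH) added = 0.2585 x 0.02159 = 0.005581 mol, converting that many moles of HClO to ClO-.
Remaining n(HClO) = 0.003389 mol; n(ClO-) = 0.005581 mol.
By Henderson-Hasselbalch, pH = pKa + log([A^-]/[HA]) = 7.52 + log(0.005581/0.003389) = 7.52 + (+0.22) = 7.74.

7.74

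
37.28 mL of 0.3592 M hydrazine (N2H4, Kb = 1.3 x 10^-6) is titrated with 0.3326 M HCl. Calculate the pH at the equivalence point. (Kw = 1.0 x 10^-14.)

4.44

n(N2H4) = 0.3592 x 0.03728 = 0.01339 mol; V(HCl) at equivalence = 0.01339/0.3326 = 0.04026 L.
At equivalence the base is fully converted to N2H5+; total volume = 0.07754 L, so [N2H5+] = 0.01339/0.07754 = 0.1727 M.
Ka(N2H5+) = Kw/Kb = 1.0e-14 / 1.3 x 10^-6 = 7.69e-9.
[H^+] = sqrt(Ka x [N2H5+]) = sqrt(7.69e-9 x 0.1727) = 3.64e-5 M.
pH = -log(3.64e-5) = 4.44.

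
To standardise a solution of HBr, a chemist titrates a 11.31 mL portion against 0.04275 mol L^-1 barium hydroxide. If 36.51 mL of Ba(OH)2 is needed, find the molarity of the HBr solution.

n(Ba(OH)2) delivered = 0.04275 x 0.03651 = 0.001561 mol.
The reaction is 2 HBr + 1 Ba(OH)2, so n(HBr) = 0.001561 x 2/1 = 0.003122 mol.
[HBr] = 0.003122 mol / 0.01131 L = 0.276 M.

0.276 M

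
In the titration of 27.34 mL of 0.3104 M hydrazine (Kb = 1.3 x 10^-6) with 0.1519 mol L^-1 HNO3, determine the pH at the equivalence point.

4.55

n(N2H4) = 0.3104 x 0.02734 = 0.008486 mol; V(HNO3) at equivalence = 0.008486/0.1519 = 0.05587 L.
At equivalence the base is fully converted to N2H5+; total volume = 0.08321 L, so [N2H5+] = 0.008486/0.08321 = 0.1020 M.
Ka(N2H5+) = Kw/Kb = 1.0e-14 / 1.3 x 10^-6 = 7.69e-9.
[H^+] = sqrt(Ka x [N2H5+]) = sqrt(7.69e-9 x 0.1020) = 2.80e-5 M.
pH = -log(2.80e-5) = 4.55.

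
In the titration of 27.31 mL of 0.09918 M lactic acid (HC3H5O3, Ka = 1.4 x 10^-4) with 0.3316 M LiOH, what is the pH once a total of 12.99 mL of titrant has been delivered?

n(acid) = 0.09918 x 0.02731 = 0.002709 mol; n(LiOH) added = 0.3316 x 0.01299 = 0.004307 mol.
Base is in excess by 0.004307 - 0.002709 = 0.001599 mol in a total volume of 0.04030 L.
[OH^-] = 0.001599/0.04030 = 0.03967 M, so pOH = 1.40 and pH = 14.00 - 1.40 = 12.60.

12.60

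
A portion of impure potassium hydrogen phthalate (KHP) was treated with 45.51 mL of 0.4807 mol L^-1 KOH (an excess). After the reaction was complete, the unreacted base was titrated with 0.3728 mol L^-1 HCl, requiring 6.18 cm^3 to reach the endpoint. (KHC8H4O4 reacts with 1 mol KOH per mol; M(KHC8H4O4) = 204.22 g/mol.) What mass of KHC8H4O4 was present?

4.00 g

Total n(KOH) added = 0.4807 x 0.04551 = 0.02188 mol.
n(HCl) used = 0.3728 x 0.006180 = 0.002304 mol, which equals the excess n(KOH).
So n(KOH) consumed by the sample = 0.02188 - 0.002304 = 0.01957 mol.
n(KHC8H4O4) = 0.01957 / 1 = 0.01957 mol.
mass = 0.01957 mol x 204.22 g/mol = 4.00 g.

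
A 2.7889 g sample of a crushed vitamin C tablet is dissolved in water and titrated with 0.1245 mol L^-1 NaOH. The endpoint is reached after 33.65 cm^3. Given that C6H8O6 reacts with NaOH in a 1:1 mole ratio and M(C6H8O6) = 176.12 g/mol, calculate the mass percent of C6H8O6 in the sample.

n(NaOH) = 0.1245 x 0.03365 = 0.004189 mol.
n(C6H8O6) = 0.004189 / 1 = 0.004189 mol.
mass of C6H8O6 = 0.004189 x 176.12 = 0.7378 g.
% purity = 0.7378 / 2.7889 x 100 = 26.5%.

26.5%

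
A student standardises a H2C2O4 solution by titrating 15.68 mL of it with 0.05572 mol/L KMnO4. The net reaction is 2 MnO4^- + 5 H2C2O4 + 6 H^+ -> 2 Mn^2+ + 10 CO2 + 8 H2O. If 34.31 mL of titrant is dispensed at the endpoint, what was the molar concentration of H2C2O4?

0.305 M

n(KMnO4) = 0.05572 x 0.03431 = 0.001912 mol.
From the balanced equation, 2 mol KMnO4 reacts with 5 mol H2C2O4, so n(H2C2O4) = 0.001912 x 5/2 = 0.004779 mol.
[H2C2O4] = 0.004779 / 0.01568 L = 0.305 M.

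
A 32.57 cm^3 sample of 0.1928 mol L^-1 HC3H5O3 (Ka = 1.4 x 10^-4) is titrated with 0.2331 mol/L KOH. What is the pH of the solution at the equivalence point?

n(HC3H5O3) = 0.1928 x 0.03257 = 0.006279 mol; V(KOH) at equivalence = 0.006279/0.2331 = 0.02694 L.
At equivalence all the acid is converted to C3H5O3-; total volume = 0.03257 + 0.02694 = 0.05951 L, so [C3H5O3-] = 0.006279/0.05951 = 0.1055 M.
Kb = Kw/Ka = 1.0e-14 / 1.4 x 10^-4 = 7.14e-11.
[OH^-] = sqrt(Kb x [C3H5O3-]) = sqrt(7.14e-11 x 0.1055) = 2.75e-6 M.
pOH = 5.56, so pH = 14.00 - 5.56 = 8.44.

8.44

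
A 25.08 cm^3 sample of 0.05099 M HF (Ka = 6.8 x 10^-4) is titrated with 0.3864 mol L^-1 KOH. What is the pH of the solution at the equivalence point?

n(HF) = 0.05099 x 0.02508 = 0.001279 mol; V(KOH) at equivalence = 0.001279/0.3864 = 0.003310 L.
At equivalence all the acid is converted to F-; total volume = 0.02508 + 0.003310 = 0.02839 L, so [F-] = 0.001279/0.02839 = 0.04505 M.
Kb = Kw/Ka = 1.0e-14 / 6.8 x 10^-4 = 1.47e-11.
[OH^-] = sqrt(Kb x [F-]) = sqrt(1.47e-11 x 0.04505) = 8.14e-7 M.
pOH = 6.09, so pH = 14.00 - 6.09 = 7.91.

7.91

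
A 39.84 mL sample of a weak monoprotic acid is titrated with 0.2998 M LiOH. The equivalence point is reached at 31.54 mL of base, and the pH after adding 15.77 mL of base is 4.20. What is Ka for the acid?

15.77 mL is half of the equivalence volume, so this is the half-equivalence point where [HA] = [A^-].
At half-equivalence pH = pKa, so pKa = 4.20.
Ka = 10^(-4.20) = 6.3 x 10^-5.

6.3 x 10^-5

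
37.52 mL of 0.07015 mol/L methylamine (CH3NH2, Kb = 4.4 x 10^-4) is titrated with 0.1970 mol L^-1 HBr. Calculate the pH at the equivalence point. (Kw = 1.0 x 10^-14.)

5.96

n(CH3NH2) = 0.07015 x 0.03752 = 0.002632 mol; V(HBr) at equivalence = 0.002632/0.1970 = 0.01336 L.
At equivalence the base is fully converted to CH3NH3+; total volume = 0.05088 L, so [CH3NH3+] = 0.002632/0.05088 = 0.05173 M.
Ka(CH3NH3+) = Kw/Kb = 1.0e-14 / 4.4 x 10^-4 = 2.27e-11.
[H^+] = sqrt(Ka x [CH3NH3+]) = sqrt(2.27e-11 x 0.05173) = 1.08e-6 M.
pH = -log(1.08e-6) = 5.96.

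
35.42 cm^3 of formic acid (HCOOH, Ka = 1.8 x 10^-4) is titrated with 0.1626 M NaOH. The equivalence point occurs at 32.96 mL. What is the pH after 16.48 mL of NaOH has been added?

16.48 mL is exactly half the equivalence volume (32.96/2), i.e. the half-equivalence point.
There, n(HA) = n(A^-), so pH = pKa = -log(1.8 x 10^-4) = 3.74.

3.74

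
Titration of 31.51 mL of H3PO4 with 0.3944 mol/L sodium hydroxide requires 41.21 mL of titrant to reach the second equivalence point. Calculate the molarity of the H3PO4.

0.258 M

n(NaOH) = 0.3944 x 0.04121 = 0.01625 mol.
At the second equivalence point, 2 mol OH^- react per mol H3PO4, so n(H3PO4) = 0.01625 / 2 = 0.008127 mol.
[H3PO4] = 0.008127 / 0.03151 L = 0.258 M.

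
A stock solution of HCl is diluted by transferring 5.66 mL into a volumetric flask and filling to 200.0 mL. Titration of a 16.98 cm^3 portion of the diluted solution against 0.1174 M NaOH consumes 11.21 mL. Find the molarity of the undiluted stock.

n(NaOH) = 0.1174 x 0.01121 = 0.001316 mol.
n(HCl) in the aliquot = 0.001316 mol.
[diluted HCl] = 0.001316 / 0.01698 = 0.07751 M.
Dilution factor = 200.0/5.660 = 35.34, so [stock] = 0.07751 x 35.34 = 2.74 M.

2.74 M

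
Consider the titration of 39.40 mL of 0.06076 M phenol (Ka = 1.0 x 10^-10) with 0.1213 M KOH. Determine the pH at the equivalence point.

n(C6H5OH) = 0.06076 x 0.03940 = 0.002394 mol; V(KOH) at equivalence = 0.002394/0.1213 = 0.01974 L.
At equivalence all the acid is converted to C6H5O-; total volume = 0.03940 + 0.01974 = 0.05914 L, so [C6H5O-] = 0.002394/0.05914 = 0.04048 M.
Kb = Kw/Ka = 1.0e-14 / 1.0 x 10^-10 = 0.000100.
[OH^-] = sqrt(Kb x [C6H5O-]) = sqrt(0.000100 x 0.04048) = 0.00201 M.
pOH = 2.70, so pH = 14.00 - 2.70 = 11.30.

11.30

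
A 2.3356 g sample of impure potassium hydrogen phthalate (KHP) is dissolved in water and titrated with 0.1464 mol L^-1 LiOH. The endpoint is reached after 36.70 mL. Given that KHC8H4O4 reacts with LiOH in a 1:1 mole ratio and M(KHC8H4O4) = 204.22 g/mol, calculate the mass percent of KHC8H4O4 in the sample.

n(LiOH) = 0.1464 x 0.03670 = 0.005373 mol.
n(KHC8H4O4) = 0.005373 / 1 = 0.005373 mol.
mass of KHC8H4O4 = 0.005373 x 204.22 = 1.097 g.
% purity = 1.097 / 2.3356 x 100 = 47.0%.

47.0%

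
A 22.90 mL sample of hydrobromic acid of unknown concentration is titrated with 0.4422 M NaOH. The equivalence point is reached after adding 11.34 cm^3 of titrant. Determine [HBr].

n(NaOH) delivered = 0.4422 x 0.01134 = 0.005015 mol.
For a 1:1 reaction, n(HBr) = 0.005015 mol.
[HBr] = 0.005015 mol / 0.02290 L = 0.219 M.

0.219 M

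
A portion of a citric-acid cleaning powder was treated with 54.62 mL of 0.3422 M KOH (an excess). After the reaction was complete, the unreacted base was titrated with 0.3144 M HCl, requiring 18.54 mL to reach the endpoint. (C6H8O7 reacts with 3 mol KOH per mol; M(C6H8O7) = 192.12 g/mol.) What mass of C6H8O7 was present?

Total n(KOH) added = 0.3422 x 0.05462 = 0.01869 mol.
n(HCl) used = 0.3144 x 0.01854 = 0.005829 mol, which equals the excess n(KOH).
So n(KOH) consumed by the sample = 0.01869 - 0.005829 = 0.01286 mol.
n(C6H8O7) = 0.01286 / 3 = 0.004287 mol.
mass = 0.004287 mol x 192.12 g/mol = 0.824 g.

0.824 g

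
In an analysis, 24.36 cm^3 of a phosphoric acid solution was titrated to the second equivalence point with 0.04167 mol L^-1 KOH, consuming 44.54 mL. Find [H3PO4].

n(KOH) = 0.04167 x 0.04454 = 0.001856 mol.
At the second equivalence point, 2 mol OH^- react per mol H3PO4, so n(H3PO4) = 0.001856 / 2 = 0.0009280 mol.
[H3PO4] = 0.0009280 / 0.02436 L = 0.0381 M.

0.0381 M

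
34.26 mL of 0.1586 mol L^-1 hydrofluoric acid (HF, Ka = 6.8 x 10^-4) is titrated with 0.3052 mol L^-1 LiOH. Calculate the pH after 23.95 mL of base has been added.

n(acid) = 0.1586 x 0.03426 = 0.005434 mol; n(LiOH) added = 0.3052 x 0.02395 = 0.007310 mol.
Base is in excess by 0.007310 - 0.005434 = 0.001876 mol in a total volume of 0.05821 L.
[OH^-] = 0.001876/0.05821 = 0.03223 M, so pOH = 1.49 and pH = 14.00 - 1.49 = 12.51.

12.51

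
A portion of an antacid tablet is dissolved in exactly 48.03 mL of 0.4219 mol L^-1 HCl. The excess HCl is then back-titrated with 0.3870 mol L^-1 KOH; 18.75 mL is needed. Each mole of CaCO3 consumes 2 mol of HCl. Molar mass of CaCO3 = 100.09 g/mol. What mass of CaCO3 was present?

Total n(HCl) added = 0.4219 x 0.04803 = 0.02026 mol.
n(KOH) used = 0.3870 x 0.01875 = 0.007256 mol, which equals the excess n(HCl).
So n(HCl) consumed by the sample = 0.02026 - 0.007256 = 0.01301 mol.
n(CaCO3) = 0.01301 / 2 = 0.006504 mol.
mass = 0.006504 mol x 100.09 g/mol = 0.651 g.

0.651 g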